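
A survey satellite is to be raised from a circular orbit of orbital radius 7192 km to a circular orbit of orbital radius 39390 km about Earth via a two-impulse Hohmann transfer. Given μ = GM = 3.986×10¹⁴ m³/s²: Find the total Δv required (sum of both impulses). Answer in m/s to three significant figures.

Δv_total ≈ 3650 m/s

r₁ = 7192 km = 7.192×10⁶ m.
r₂ = 39390 km = 3.939×10⁷ m.
Transfer ellipse a_t = (r₁ + r₂)/2 = 2.329×10⁷ m.
At r₁: circular v_c1 = √(μ/r₁) = 7445 m/s; transfer-perigee v_p = √[μ(2/r₁ − 1/a_t)] = 9682 m/s.
Δv₁ = v_p − v_c1 = 2237 m/s.
At r₂: circular v_c2 = √(μ/r₂) = 3181 m/s; transfer-apogee v_a = √[μ(2/r₂ − 1/a_t)] = 1768 m/s.
Δv₂ = v_c2 − v_a = 1413 m/s.
Total Δv = Δv₁ + Δv₂ = 3650 m/s.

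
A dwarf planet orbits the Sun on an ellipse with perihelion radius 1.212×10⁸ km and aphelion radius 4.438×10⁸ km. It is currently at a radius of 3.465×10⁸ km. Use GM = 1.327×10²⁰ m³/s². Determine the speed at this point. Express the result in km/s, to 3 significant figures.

v ≈ 17.2 km/s

Semi-major axis a = (r_p + r_a)/2 = 2.8250×10⁸ km = 2.825×10¹¹ m.
Vis-viva: v² = μ(2/r − 1/a) = 1.327×10²⁰ × (5.772×10⁻¹² − 3.540×10⁻¹²) = 2.962×10⁸ m²/s².
v = 17210 m/s = 17.21 km/s.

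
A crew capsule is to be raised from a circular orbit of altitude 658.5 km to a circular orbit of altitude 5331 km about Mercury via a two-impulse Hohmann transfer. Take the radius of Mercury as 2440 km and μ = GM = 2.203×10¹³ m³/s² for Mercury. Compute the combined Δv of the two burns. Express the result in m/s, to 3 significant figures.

Δv_total ≈ 934 m/s

r₁ = 2440 + 658.5 = 3098.5 km = 3.0985×10⁶ m.
r₂ = 2440 + 5331 = 7771.0 km = 7.7710×10⁶ m.
Transfer ellipse a_t = (r₁ + r₂)/2 = 5.435×10⁶ m.
At r₁: circular v_c1 = √(μ/r₁) = 2666 m/s; transfer-periherm v_p = √[μ(2/r₁ − 1/a_t)] = 3188 m/s.
Δv₁ = v_p − v_c1 = 522.0 m/s.
At r₂: circular v_c2 = √(μ/r₂) = 1684 m/s; transfer-apoherm v_a = √[μ(2/r₂ − 1/a_t)] = 1271 m/s.
Δv₂ = v_c2 − v_a = 412.4 m/s.
Total Δv = Δv₁ + Δv₂ = 934.4 m/s.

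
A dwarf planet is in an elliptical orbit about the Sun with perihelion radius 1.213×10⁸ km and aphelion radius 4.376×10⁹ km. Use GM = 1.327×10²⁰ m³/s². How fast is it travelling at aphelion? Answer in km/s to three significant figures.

Semi-major axis a = (r_p + r_a)/2 = 2.2486×10⁹ km = 2.249×10¹² m.
Vis-viva: v² = μ(2/r − 1/a) = 1.327×10²⁰ × (4.570×10⁻¹³ − 4.447×10⁻¹³) = 1.636×10⁶ m²/s².
v = 1279 m/s = 1.279 km/s.

v ≈ 1.28 km/s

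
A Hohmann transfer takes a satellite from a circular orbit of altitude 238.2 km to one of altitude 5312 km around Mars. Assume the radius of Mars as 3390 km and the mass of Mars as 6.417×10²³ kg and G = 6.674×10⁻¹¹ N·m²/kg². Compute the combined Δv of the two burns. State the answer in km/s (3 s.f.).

Δv_total ≈ 1.16 km/s

μ = GM = 6.674×10⁻¹¹ × 6.417×10²³ = 4.283×10¹³ m³/s².
r₁ = 3390 + 238.2 = 3628.2 km = 3.6282×10⁶ m.
r₂ = 3390 + 5312 = 8702.0 km = 8.7020×10⁶ m.
Transfer ellipse a_t = (r₁ + r₂)/2 = 6.165×10⁶ m.
At r₁: circular v_c1 = √(μ/r₁) = 3436 m/s; transfer-periapsis v_p = √[μ(2/r₁ − 1/a_t)] = 4082 m/s.
Δv₁ = v_p − v_c1 = 646.1 m/s.
At r₂: circular v_c2 = √(μ/r₂) = 2218 m/s; transfer-apoapsis v_a = √[μ(2/r₂ − 1/a_t)] = 1702 m/s.
Δv₂ = v_c2 − v_a = 516.6 m/s.
Total Δv = Δv₁ + Δv₂ = 1163 m/s = 1.163 km/s.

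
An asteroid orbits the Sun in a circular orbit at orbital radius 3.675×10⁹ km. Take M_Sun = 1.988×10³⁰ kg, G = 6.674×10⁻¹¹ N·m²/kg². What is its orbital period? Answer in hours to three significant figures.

T ≈ 1070000 hours

μ = GM = 6.674×10⁻¹¹ × 1.988×10³⁰ = 1.327×10²⁰ m³/s².
r = 3.675×10⁹ km = 3.675×10¹² m.
Kepler's third law: T = 2π√(r³/μ) = 2π√((3.675×10¹²)³ / 1.327×10²⁰).
r³/μ = 3.741×10¹⁷ s², so T = 2π × 6.116×10⁸ = 3.843×10⁹ s.
Converting: 3.843×10⁹ s ÷ 3600 = 1.067×10⁶ hours.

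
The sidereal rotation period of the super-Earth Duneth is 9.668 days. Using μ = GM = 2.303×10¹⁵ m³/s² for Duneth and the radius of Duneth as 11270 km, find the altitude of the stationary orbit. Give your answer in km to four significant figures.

T = 9.668 days = 8.353×10⁵ s.
A synchronous orbit has period T, so by Kepler's third law a = (μT²/4π²)^(1/3).
μT²/4π² = 2.303×10¹⁵ × (8.353×10⁵)² / 39.48 = 4.070×10²⁵ m³.
a = 3.440×10⁸ m = 3.4399×10⁵ km.
Altitude h = a − R = 3.4399×10⁵ − 11270 = 3.3272×10⁵ km.

h_sync ≈ 3.327×10⁵ km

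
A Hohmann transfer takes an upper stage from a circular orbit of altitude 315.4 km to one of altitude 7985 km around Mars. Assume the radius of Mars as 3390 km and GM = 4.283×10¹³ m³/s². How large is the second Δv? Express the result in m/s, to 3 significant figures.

Δv ≈ 580 m/s

r₁ = 3390 + 315.4 = 3705.4 km = 3.7054×10⁶ m.
r₂ = 3390 + 7985 = 11375 km = 1.1375×10⁷ m.
Transfer ellipse a_t = (r₁ + r₂)/2 = 7.540×10⁶ m.
At r₁: circular v_c1 = √(μ/r₁) = 3400 m/s; transfer-periapsis v_p = √[μ(2/r₁ − 1/a_t)] = 4176 m/s.
At r₂: circular v_c2 = √(μ/r₂) = 1940 m/s; transfer-apoapsis v_a = √[μ(2/r₂ − 1/a_t)] = 1360 m/s.
Δv₂ = v_c2 − v_a = 580.2 m/s.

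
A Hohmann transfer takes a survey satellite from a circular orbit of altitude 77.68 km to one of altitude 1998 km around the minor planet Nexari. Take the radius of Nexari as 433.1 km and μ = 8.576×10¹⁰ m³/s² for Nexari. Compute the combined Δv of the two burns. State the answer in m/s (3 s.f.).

Δv_total ≈ 194 m/s

r₁ = 433.1 + 77.68 = 510.78 km = 5.1078×10⁵ m.
r₂ = 433.1 + 1998 = 2431.1 km = 2.4311×10⁶ m.
Transfer ellipse a_t = (r₁ + r₂)/2 = 1.471×10⁶ m.
At r₁: circular v_c1 = √(μ/r₁) = 409.8 m/s; transfer-periapsis v_p = √[μ(2/r₁ − 1/a_t)] = 526.8 m/s.
Δv₁ = v_p − v_c1 = 117.0 m/s.
At r₂: circular v_c2 = √(μ/r₂) = 187.8 m/s; transfer-apoapsis v_a = √[μ(2/r₂ − 1/a_t)] = 110.7 m/s.
Δv₂ = v_c2 − v_a = 77.14 m/s.
Total Δv = Δv₁ + Δv₂ = 194.2 m/s.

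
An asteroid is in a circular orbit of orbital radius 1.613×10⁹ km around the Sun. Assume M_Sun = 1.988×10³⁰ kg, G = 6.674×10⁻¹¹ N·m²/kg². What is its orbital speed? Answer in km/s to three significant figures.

μ = GM = 6.674×10⁻¹¹ × 1.988×10³⁰ = 1.327×10²⁰ m³/s².
r = 1.613×10⁹ km = 1.613×10¹² m.
For a circular orbit v = √(μ/r) = √(1.327×10²⁰ / 1.613×10¹²) = √(8.226×10⁷) = 9070 m/s.
That is 9.070 km/s.

v ≈ 9.07 km/s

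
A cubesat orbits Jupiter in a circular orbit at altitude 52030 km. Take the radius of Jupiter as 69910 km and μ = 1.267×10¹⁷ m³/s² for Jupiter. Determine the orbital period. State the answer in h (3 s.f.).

r = 69910 + 52030 = 121940 km = 1.2194×10⁸ m.
Kepler's third law: T = 2π√(r³/μ) = 2π√((1.219×10⁸)³ / 1.267×10¹⁷).
r³/μ = 1.431×10⁷ s², so T = 2π × 3.783×10³ = 2.377×10⁴ s.
Converting: 2.377×10⁴ s ÷ 3600 = 6.602 h.

T ≈ 6.60 h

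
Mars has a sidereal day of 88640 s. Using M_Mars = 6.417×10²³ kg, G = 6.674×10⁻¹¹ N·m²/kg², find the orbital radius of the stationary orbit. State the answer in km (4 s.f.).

r_sync ≈ 20430 km

μ = GM = 6.674×10⁻¹¹ × 6.417×10²³ = 4.283×10¹³ m³/s².
A synchronous orbit has period T, so by Kepler's third law a = (μT²/4π²)^(1/3).
μT²/4π² = 4.283×10¹³ × (8.864×10⁴)² / 39.48 = 8.524×10²¹ m³.
a = 2.043×10⁷ m = 20427 km.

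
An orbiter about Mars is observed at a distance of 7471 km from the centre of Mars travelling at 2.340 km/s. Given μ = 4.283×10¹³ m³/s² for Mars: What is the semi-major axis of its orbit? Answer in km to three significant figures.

a ≈ 7150 km

r = 7.471×10⁶ m.
Vis-viva rearranged: 1/a = 2/r − v²/μ = 2.677×10⁻⁷ − 1.278×10⁻⁷ = 1.399×10⁻⁷ m⁻¹.
a = 7.150×10⁶ m = 7150.2 km.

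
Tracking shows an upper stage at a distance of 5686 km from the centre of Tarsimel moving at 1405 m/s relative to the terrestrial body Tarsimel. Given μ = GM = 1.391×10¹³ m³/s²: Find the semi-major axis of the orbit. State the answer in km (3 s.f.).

a ≈ 4770 km

r = 5.686×10⁶ m.
Specific orbital energy ε = v²/2 − μ/r = (1405)²/2 − 1.391×10¹³/5.686×10⁶ = -1.459×10⁶ J/kg.
Since ε = −μ/(2a), a = −μ/(2ε) = 4.766×10⁶ m = 4765.8 km.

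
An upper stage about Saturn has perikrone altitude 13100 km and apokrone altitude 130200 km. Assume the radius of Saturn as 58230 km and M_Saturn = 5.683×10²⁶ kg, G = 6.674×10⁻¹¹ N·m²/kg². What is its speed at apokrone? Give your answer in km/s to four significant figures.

v ≈ 10.51 km/s

μ = GM = 6.674×10⁻¹¹ × 5.683×10²⁶ = 3.793×10¹⁶ m³/s².
r_p = 58230 + 13100 = 71330 km = 7.1330×10⁷ m.
r_a = 58230 + 130200 = 188430 km = 1.8843×10⁸ m.
Semi-major axis a = (r_p + r_a)/2 = 1.2988×10⁵ km = 1.299×10⁸ m.
Vis-viva: v² = μ(2/r − 1/a) = 3.793×10¹⁶ × (1.061×10⁻⁸ − 7.699×10⁻⁹) = 1.105×10⁸ m²/s².
v = 10510 m/s = 10.51 km/s.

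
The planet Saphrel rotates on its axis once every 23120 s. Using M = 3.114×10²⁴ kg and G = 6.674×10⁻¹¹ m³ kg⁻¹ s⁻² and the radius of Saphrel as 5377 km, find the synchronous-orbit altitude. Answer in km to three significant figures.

h_sync ≈ 8740 km

μ = GM = 6.674×10⁻¹¹ × 3.114×10²⁴ = 2.078×10¹⁴ m³/s².
A synchronous orbit has period T, so by Kepler's third law a = (μT²/4π²)^(1/3).
μT²/4π² = 2.078×10¹⁴ × (2.312×10⁴)² / 39.48 = 2.814×10²¹ m³.
a = 1.412×10⁷ m = 14118 km.
Altitude h = a − R = 14118 − 5377 = 8741.0 km.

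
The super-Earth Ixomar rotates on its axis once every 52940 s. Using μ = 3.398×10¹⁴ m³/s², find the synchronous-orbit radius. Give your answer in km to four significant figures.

A synchronous orbit has period T, so by Kepler's third law a = (μT²/4π²)^(1/3).
μT²/4π² = 3.398×10¹⁴ × (5.294×10⁴)² / 39.48 = 2.412×10²² m³.
a = 2.889×10⁷ m = 28894 km.

r_sync ≈ 28890 km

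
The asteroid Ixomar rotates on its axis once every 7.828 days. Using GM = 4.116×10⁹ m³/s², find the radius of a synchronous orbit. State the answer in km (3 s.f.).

T = 7.828 days = 6.763×10⁵ s.
A synchronous orbit has period T, so by Kepler's third law a = (μT²/4π²)^(1/3).
μT²/4π² = 4.116×10⁹ × (6.763×10⁵)² / 39.48 = 4.769×10¹⁹ m³.
a = 3.626×10⁶ m = 3626.4 km.

r_sync ≈ 3630 km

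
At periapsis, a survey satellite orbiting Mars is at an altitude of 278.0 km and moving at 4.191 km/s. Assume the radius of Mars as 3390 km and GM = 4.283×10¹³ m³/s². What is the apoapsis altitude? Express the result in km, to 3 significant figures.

apoapsis altitude ≈ 7740 km

r_p = 3390 + 278.0 = 3668.0 km = 3.668×10⁶ m.
Specific energy ε = v²/2 − μ/r = -2.894×10⁶ J/kg, so a = −μ/(2ε) = 7.399×10⁶ m.
The apsides satisfy r_p + r_a = 2a, so the apoapsis radius is 2a − r_p = 1.113×10⁷ m = 11129 km.
Apoapsis altitude = 11129 − 3390 = 7739.4 km.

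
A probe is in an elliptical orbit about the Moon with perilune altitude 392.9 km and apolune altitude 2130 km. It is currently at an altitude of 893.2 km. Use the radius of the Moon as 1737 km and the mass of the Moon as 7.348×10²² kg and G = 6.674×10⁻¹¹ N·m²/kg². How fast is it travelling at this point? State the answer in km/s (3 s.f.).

v ≈ 1.45 km/s

μ = GM = 6.674×10⁻¹¹ × 7.348×10²² = 4.904×10¹² m³/s².
r_p = 1737 + 392.9 = 2129.9 km = 2.1299×10⁶ m.
r_a = 1737 + 2130 = 3867.0 km = 3.8670×10⁶ m.
r = 1737 + 893.2 = 2630.2 km = 2.630×10⁶ m.
Semi-major axis a = (r_p + r_a)/2 = 2998.4 km = 2.998×10⁶ m.
Vis-viva: v² = μ(2/r − 1/a) = 4.904×10¹² × (7.604×10⁻⁷ − 3.335×10⁻⁷) = 2.094×10⁶ m²/s².
v = 1447 m/s = 1.447 km/s.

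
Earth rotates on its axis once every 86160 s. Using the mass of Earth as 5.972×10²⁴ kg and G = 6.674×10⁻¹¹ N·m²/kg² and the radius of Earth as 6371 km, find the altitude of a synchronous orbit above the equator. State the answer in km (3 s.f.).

μ = GM = 6.674×10⁻¹¹ × 5.972×10²⁴ = 3.986×10¹⁴ m³/s².
A synchronous orbit has period T, so by Kepler's third law a = (μT²/4π²)^(1/3).
μT²/4π² = 3.986×10¹⁴ × (8.616×10⁴)² / 39.48 = 7.495×10²² m³.
a = 4.216×10⁷ m = 42162 km.
Altitude h = a − R = 42162 − 6371 = 35791 km.

h_sync ≈ 35800 km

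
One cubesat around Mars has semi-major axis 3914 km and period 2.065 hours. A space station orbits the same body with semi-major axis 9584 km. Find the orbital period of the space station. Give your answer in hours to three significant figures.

Kepler's third law: T² ∝ a³, so T₂ = T₁ (a₂/a₁)^(3/2).
a₂/a₁ = 2.449, (a₂/a₁)^(3/2) = 3.832.
T₂ = 2.065 × 3.832 = 7.912 hours.

T₂ ≈ 7.91 hours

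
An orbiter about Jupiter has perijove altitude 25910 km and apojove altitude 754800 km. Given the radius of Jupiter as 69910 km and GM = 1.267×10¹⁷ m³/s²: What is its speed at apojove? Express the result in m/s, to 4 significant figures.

v ≈ 5655 m/s

r_p = 69910 + 25910 = 95820 km = 9.5820×10⁷ m.
r_a = 69910 + 754800 = 824710 km = 8.2471×10⁸ m.
Semi-major axis a = (r_p + r_a)/2 = 4.6026×10⁵ km = 4.603×10⁸ m.
Vis-viva: v² = μ(2/r − 1/a) = 1.267×10¹⁷ × (2.425×10⁻⁹ − 2.173×10⁻⁹) = 3.198×10⁷ m²/s².
v = 5655 m/s.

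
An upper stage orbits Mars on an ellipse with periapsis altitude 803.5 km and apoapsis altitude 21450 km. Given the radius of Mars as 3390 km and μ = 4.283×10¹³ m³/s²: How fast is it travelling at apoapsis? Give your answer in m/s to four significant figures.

r_p = 3390 + 803.5 = 4193.5 km = 4.1935×10⁶ m.
r_a = 3390 + 21450 = 24840 km = 2.4840×10⁷ m.
Semi-major axis a = (r_p + r_a)/2 = 14517 km = 1.452×10⁷ m.
Vis-viva: v² = μ(2/r − 1/a) = 4.283×10¹³ × (8.052×10⁻⁸ − 6.889×10⁻⁸) = 4.981×10⁵ m²/s².
v = 705.8 m/s.

v ≈ 705.8 m/s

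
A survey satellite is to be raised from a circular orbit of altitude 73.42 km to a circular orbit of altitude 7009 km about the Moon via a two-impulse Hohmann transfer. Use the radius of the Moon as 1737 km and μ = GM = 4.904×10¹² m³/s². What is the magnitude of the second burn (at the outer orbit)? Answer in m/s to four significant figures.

Δv ≈ 310.3 m/s

r₁ = 1737 + 73.42 = 1810.4 km = 1.8104×10⁶ m.
r₂ = 1737 + 7009 = 8746.0 km = 8.7460×10⁶ m.
Transfer ellipse a_t = (r₁ + r₂)/2 = 5.278×10⁶ m.
At r₁: circular v_c1 = √(μ/r₁) = 1646 m/s; transfer-perilune v_p = √[μ(2/r₁ − 1/a_t)] = 2119 m/s.
At r₂: circular v_c2 = √(μ/r₂) = 748.8 m/s; transfer-apolune v_a = √[μ(2/r₂ − 1/a_t)] = 438.5 m/s.
Δv₂ = v_c2 − v_a = 310.3 m/s.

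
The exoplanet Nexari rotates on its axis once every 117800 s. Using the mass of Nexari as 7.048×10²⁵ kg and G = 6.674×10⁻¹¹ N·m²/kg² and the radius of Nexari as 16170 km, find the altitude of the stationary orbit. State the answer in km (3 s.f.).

h_sync ≈ 1.02×10⁵ km

μ = GM = 6.674×10⁻¹¹ × 7.048×10²⁵ = 4.704×10¹⁵ m³/s².
A synchronous orbit has period T, so by Kepler's third law a = (μT²/4π²)^(1/3).
μT²/4π² = 4.704×10¹⁵ × (1.178×10⁵)² / 39.48 = 1.653×10²⁴ m³.
a = 1.182×10⁸ m = 1.1825×10⁵ km.
Altitude h = a − R = 1.1825×10⁵ − 16170 = 1.0208×10⁵ km.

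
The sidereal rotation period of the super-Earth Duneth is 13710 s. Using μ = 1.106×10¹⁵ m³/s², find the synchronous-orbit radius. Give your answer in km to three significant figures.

r_sync ≈ 17400 km

A synchronous orbit has period T, so by Kepler's third law a = (μT²/4π²)^(1/3).
μT²/4π² = 1.106×10¹⁵ × (1.371×10⁴)² / 39.48 = 5.266×10²¹ m³.
a = 1.740×10⁷ m = 17398 km.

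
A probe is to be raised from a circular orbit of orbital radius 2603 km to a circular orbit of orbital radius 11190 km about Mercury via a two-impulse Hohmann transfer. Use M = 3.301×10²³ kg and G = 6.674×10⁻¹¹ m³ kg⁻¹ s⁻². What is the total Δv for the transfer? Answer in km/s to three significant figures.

μ = GM = 6.674×10⁻¹¹ × 3.301×10²³ = 2.203×10¹³ m³/s².
r₁ = 2603 km = 2.603×10⁶ m.
r₂ = 11190 km = 1.119×10⁷ m.
Transfer ellipse a_t = (r₁ + r₂)/2 = 6.896×10⁶ m.
At r₁: circular v_c1 = √(μ/r₁) = 2909 m/s; transfer-periherm v_p = √[μ(2/r₁ − 1/a_t)] = 3706 m/s.
Δv₁ = v_p − v_c1 = 796.5 m/s.
At r₂: circular v_c2 = √(μ/r₂) = 1403 m/s; transfer-apoherm v_a = √[μ(2/r₂ − 1/a_t)] = 862.0 m/s.
Δv₂ = v_c2 − v_a = 541.1 m/s.
Total Δv = Δv₁ + Δv₂ = 1338 m/s = 1.338 km/s.

Δv_total ≈ 1.34 km/s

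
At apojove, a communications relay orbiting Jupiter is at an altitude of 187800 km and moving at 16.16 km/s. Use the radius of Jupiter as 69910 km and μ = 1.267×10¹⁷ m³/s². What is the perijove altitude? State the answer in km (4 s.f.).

r_a = 69910 + 187800 = 2.5771×10⁵ km = 2.577×10⁸ m.
Specific energy ε = v²/2 − μ/r = -3.611×10⁸ J/kg, so a = −μ/(2ε) = 1.755×10⁸ m.
The apsides satisfy r_p + r_a = 2a, so the perijove radius is 2a − r_a = 9.320×10⁷ m = 93196 km.
Perijove altitude = 93196 − 69910 = 23286 km.

perijove altitude ≈ 23290 km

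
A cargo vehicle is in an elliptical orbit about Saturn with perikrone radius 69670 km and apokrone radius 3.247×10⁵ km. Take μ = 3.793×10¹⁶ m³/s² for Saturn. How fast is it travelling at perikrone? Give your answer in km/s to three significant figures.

Semi-major axis a = (r_p + r_a)/2 = 1.9718×10⁵ km = 1.972×10⁸ m.
Vis-viva: v² = μ(2/r − 1/a) = 3.793×10¹⁶ × (2.871×10⁻⁸ − 5.071×10⁻⁹) = 8.965×10⁸ m²/s².
v = 29940 m/s = 29.94 km/s.

v ≈ 29.9 km/s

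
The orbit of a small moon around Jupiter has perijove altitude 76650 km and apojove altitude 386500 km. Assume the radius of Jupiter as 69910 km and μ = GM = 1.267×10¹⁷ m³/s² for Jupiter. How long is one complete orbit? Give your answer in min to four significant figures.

T ≈ 1540 min

r_p = 69910 + 76650 = 146560 km = 1.4656×10⁸ m.
r_a = 69910 + 386500 = 456410 km = 4.5641×10⁸ m.
Semi-major axis a = (r_p + r_a)/2 = (1.4656×10⁵ + 4.5641×10⁵)/2 = 3.0148×10⁵ km = 3.015×10⁸ m.
By Kepler's third law T = 2π√(a³/μ) = 2π × 1.471×10⁴ = 9.240×10⁴ s.
= 1540 min.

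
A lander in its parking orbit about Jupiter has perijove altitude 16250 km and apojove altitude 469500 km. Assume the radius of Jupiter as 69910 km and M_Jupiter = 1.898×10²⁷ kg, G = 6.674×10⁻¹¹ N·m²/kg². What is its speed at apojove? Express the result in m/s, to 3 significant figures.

v ≈ 8040 m/s

μ = GM = 6.674×10⁻¹¹ × 1.898×10²⁷ = 1.267×10¹⁷ m³/s².
r_p = 69910 + 16250 = 86160 km = 8.6160×10⁷ m.
r_a = 69910 + 469500 = 539410 km = 5.3941×10⁸ m.
Semi-major axis a = (r_p + r_a)/2 = 3.1278×10⁵ km = 3.128×10⁸ m.
Vis-viva: v² = μ(2/r − 1/a) = 1.267×10¹⁷ × (3.708×10⁻⁹ − 3.197×10⁻⁹) = 6.469×10⁷ m²/s².
v = 8043 m/s.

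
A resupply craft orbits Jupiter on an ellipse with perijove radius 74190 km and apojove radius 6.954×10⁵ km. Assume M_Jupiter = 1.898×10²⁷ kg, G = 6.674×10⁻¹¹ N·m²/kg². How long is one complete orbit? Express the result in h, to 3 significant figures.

T ≈ 37.0 h

μ = GM = 6.674×10⁻¹¹ × 1.898×10²⁷ = 1.267×10¹⁷ m³/s².
Semi-major axis a = (r_p + r_a)/2 = (74190 + 6.9540×10⁵)/2 = 3.8480×10⁵ km = 3.848×10⁸ m.
By Kepler's third law T = 2π√(a³/μ) = 2π × 2.121×10⁴ = 1.333×10⁵ s.
= 37.02 h.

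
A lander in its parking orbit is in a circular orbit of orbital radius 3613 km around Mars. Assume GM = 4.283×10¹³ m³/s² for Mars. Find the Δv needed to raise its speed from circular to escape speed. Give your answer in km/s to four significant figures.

Δv ≈ 1.426 km/s

r = 3613 km = 3.613×10⁶ m.
Circular speed v_c = √(μ/r) = 3443 m/s.
Escape speed v_esc = √(2μ/r) = √2 × v_c = 4869 m/s.
Δv = v_esc − v_c = 1426 m/s = 1.426 km/s.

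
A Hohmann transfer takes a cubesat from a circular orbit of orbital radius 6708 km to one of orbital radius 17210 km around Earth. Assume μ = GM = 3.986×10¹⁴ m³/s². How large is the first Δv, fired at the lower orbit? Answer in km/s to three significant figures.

r₁ = 6708 km = 6.708×10⁶ m.
r₂ = 17210 km = 1.721×10⁷ m.
Transfer ellipse a_t = (r₁ + r₂)/2 = 1.196×10⁷ m.
At r₁: circular v_c1 = √(μ/r₁) = 7709 m/s; transfer-perigee v_p = √[μ(2/r₁ − 1/a_t)] = 9247 m/s.
Δv₁ = v_p − v_c1 = 1539 m/s.
= 1.539 km/s.

Δv ≈ 1.54 km/s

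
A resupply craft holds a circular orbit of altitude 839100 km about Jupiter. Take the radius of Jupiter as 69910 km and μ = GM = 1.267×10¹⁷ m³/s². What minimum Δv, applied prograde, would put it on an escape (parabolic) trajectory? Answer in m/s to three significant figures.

r = 69910 + 839100 = 909010 km = 9.0901×10⁸ m.
Circular speed v_c = √(μ/r) = 11810 m/s.
Escape speed v_esc = √(2μ/r) = √2 × v_c = 16700 m/s.
Δv = v_esc − v_c = 4890 m/s.

Δv ≈ 4890 m/s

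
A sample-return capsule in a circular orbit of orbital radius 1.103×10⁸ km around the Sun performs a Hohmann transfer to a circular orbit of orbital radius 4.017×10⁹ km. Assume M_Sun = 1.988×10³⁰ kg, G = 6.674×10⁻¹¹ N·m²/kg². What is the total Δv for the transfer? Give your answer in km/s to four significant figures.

μ = GM = 6.674×10⁻¹¹ × 1.988×10³⁰ = 1.327×10²⁰ m³/s².
r₁ = 1.103×10⁸ km = 1.103×10¹¹ m.
r₂ = 4.017×10⁹ km = 4.017×10¹² m.
Transfer ellipse a_t = (r₁ + r₂)/2 = 2.064×10¹² m.
At r₁: circular v_c1 = √(μ/r₁) = 34680 m/s; transfer-perihelion v_p = √[μ(2/r₁ − 1/a_t)] = 48390 m/s.
Δv₁ = v_p − v_c1 = 13710 m/s.
At r₂: circular v_c2 = √(μ/r₂) = 5747 m/s; transfer-aphelion v_a = √[μ(2/r₂ − 1/a_t)] = 1329 m/s.
Δv₂ = v_c2 − v_a = 4418 m/s.
Total Δv = Δv₁ + Δv₂ = 18120 m/s = 18.12 km/s.

Δv_total ≈ 18.12 km/s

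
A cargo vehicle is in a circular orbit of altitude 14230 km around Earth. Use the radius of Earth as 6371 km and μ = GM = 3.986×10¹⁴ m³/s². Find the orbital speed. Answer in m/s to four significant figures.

v ≈ 4399 m/s

r = 6371 + 14230 = 20601 km = 2.0601×10⁷ m.
For a circular orbit v = √(μ/r) = √(3.986×10¹⁴ / 2.060×10⁷) = √(1.935×10⁷) = 4399 m/s.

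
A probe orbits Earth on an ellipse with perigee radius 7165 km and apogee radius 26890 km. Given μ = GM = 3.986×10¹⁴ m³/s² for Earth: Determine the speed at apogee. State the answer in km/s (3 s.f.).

Semi-major axis a = (r_p + r_a)/2 = 17028 km = 1.703×10⁷ m.
Vis-viva: v² = μ(2/r − 1/a) = 3.986×10¹⁴ × (7.438×10⁻⁸ − 5.873×10⁻⁸) = 6.238×10⁶ m²/s².
v = 2498 m/s = 2.498 km/s.

v ≈ 2.50 km/s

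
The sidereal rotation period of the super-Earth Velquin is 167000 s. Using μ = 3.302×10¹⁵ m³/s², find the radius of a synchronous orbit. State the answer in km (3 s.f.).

A synchronous orbit has period T, so by Kepler's third law a = (μT²/4π²)^(1/3).
μT²/4π² = 3.302×10¹⁵ × (1.670×10⁵)² / 39.48 = 2.333×10²⁴ m³.
a = 1.326×10⁸ m = 1.3262×10⁵ km.

r_sync ≈ 1.33×10⁵ km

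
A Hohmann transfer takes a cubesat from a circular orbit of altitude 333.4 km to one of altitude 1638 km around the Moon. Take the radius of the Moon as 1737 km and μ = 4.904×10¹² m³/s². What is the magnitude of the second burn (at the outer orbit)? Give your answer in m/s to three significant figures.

r₁ = 1737 + 333.4 = 2070.4 km = 2.0704×10⁶ m.
r₂ = 1737 + 1638 = 3375.0 km = 3.3750×10⁶ m.
Transfer ellipse a_t = (r₁ + r₂)/2 = 2.723×10⁶ m.
At r₁: circular v_c1 = √(μ/r₁) = 1539 m/s; transfer-perilune v_p = √[μ(2/r₁ − 1/a_t)] = 1714 m/s.
At r₂: circular v_c2 = √(μ/r₂) = 1205 m/s; transfer-apolune v_a = √[μ(2/r₂ − 1/a_t)] = 1051 m/s.
Δv₂ = v_c2 − v_a = 154.3 m/s.

Δv ≈ 154 m/s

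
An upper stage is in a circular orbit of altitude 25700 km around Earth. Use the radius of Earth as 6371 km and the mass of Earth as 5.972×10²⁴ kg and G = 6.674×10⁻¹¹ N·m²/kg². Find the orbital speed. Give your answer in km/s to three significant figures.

v ≈ 3.53 km/s

μ = GM = 6.674×10⁻¹¹ × 5.972×10²⁴ = 3.986×10¹⁴ m³/s².
r = 6371 + 25700 = 32071 km = 3.2071×10⁷ m.
For a circular orbit v = √(μ/r) = √(3.986×10¹⁴ / 3.207×10⁷) = √(1.243×10⁷) = 3525 m/s.
That is 3.525 km/s.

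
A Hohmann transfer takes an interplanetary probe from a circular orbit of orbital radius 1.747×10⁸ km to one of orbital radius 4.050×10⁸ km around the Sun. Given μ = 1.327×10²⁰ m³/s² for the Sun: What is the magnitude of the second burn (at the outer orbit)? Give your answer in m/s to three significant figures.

Δv ≈ 4050 m/s

r₁ = 1.747×10⁸ km = 1.747×10¹¹ m.
r₂ = 4.050×10⁸ km = 4.050×10¹¹ m.
Transfer ellipse a_t = (r₁ + r₂)/2 = 2.898×10¹¹ m.
At r₁: circular v_c1 = √(μ/r₁) = 27560 m/s; transfer-perihelion v_p = √[μ(2/r₁ − 1/a_t)] = 32580 m/s.
At r₂: circular v_c2 = √(μ/r₂) = 18100 m/s; transfer-aphelion v_a = √[μ(2/r₂ − 1/a_t)] = 14050 m/s.
Δv₂ = v_c2 − v_a = 4048 m/s.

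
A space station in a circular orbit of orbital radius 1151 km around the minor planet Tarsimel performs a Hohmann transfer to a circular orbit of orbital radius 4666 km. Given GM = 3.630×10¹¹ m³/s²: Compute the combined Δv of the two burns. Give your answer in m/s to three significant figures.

r₁ = 1151 km = 1.151×10⁶ m.
r₂ = 4666 km = 4.666×10⁶ m.
Transfer ellipse a_t = (r₁ + r₂)/2 = 2.908×10⁶ m.
At r₁: circular v_c1 = √(μ/r₁) = 561.6 m/s; transfer-periapsis v_p = √[μ(2/r₁ − 1/a_t)] = 711.3 m/s.
Δv₁ = v_p − v_c1 = 149.7 m/s.
At r₂: circular v_c2 = √(μ/r₂) = 278.9 m/s; transfer-apoapsis v_a = √[μ(2/r₂ − 1/a_t)] = 175.5 m/s.
Δv₂ = v_c2 − v_a = 103.5 m/s.
Total Δv = Δv₁ + Δv₂ = 253.2 m/s.

Δv_total ≈ 253 m/s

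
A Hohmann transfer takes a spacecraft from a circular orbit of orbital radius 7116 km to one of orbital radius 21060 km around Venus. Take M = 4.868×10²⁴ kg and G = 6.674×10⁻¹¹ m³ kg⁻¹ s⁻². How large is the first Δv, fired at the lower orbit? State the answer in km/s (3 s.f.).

μ = GM = 6.674×10⁻¹¹ × 4.868×10²⁴ = 3.249×10¹⁴ m³/s².
r₁ = 7116 km = 7.116×10⁶ m.
r₂ = 21060 km = 2.106×10⁷ m.
Transfer ellipse a_t = (r₁ + r₂)/2 = 1.409×10⁷ m.
At r₁: circular v_c1 = √(μ/r₁) = 6757 m/s; transfer-periapsis v_p = √[μ(2/r₁ − 1/a_t)] = 8261 m/s.
Δv₁ = v_p − v_c1 = 1504 m/s.
= 1.504 km/s.

Δv ≈ 1.50 km/s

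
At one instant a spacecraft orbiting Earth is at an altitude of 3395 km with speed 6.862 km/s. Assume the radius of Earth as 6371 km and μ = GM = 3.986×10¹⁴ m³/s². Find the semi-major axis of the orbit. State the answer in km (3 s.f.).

a ≈ 11500 km

r = 6371 + 3395 = 9766.0 km = 9.766×10⁶ m.
Specific orbital energy ε = v²/2 − μ/r = (6862)²/2 − 3.986×10¹⁴/9.766×10⁶ = -1.727×10⁷ J/kg.
Since ε = −μ/(2a), a = −μ/(2ε) = 1.154×10⁷ m = 11539 km.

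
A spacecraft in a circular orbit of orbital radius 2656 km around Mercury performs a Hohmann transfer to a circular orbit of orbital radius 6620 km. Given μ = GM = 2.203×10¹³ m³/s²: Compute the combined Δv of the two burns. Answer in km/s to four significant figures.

r₁ = 2656 km = 2.656×10⁶ m.
r₂ = 6620 km = 6.620×10⁶ m.
Transfer ellipse a_t = (r₁ + r₂)/2 = 4.638×10⁶ m.
At r₁: circular v_c1 = √(μ/r₁) = 2880 m/s; transfer-periherm v_p = √[μ(2/r₁ − 1/a_t)] = 3441 m/s.
Δv₁ = v_p − v_c1 = 560.8 m/s.
At r₂: circular v_c2 = √(μ/r₂) = 1824 m/s; transfer-apoherm v_a = √[μ(2/r₂ − 1/a_t)] = 1380 m/s.
Δv₂ = v_c2 − v_a = 443.8 m/s.
Total Δv = Δv₁ + Δv₂ = 1005 m/s = 1.005 km/s.

Δv_total ≈ 1.005 km/s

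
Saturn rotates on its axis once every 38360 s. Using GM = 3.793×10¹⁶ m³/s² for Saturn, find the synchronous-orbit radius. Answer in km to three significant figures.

A synchronous orbit has period T, so by Kepler's third law a = (μT²/4π²)^(1/3).
μT²/4π² = 3.793×10¹⁶ × (3.836×10⁴)² / 39.48 = 1.414×10²⁴ m³.
a = 1.122×10⁸ m = 1.1223×10⁵ km.

r_sync ≈ 1.12×10⁵ km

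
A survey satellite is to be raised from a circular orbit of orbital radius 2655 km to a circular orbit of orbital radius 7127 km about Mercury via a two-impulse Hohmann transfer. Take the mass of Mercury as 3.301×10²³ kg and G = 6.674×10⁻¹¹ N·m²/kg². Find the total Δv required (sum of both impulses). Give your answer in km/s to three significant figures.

μ = GM = 6.674×10⁻¹¹ × 3.301×10²³ = 2.203×10¹³ m³/s².
r₁ = 2655 km = 2.655×10⁶ m.
r₂ = 7127 km = 7.127×10⁶ m.
Transfer ellipse a_t = (r₁ + r₂)/2 = 4.891×10⁶ m.
At r₁: circular v_c1 = √(μ/r₁) = 2881 m/s; transfer-periherm v_p = √[μ(2/r₁ − 1/a_t)] = 3477 m/s.
Δv₁ = v_p − v_c1 = 596.7 m/s.
At r₂: circular v_c2 = √(μ/r₂) = 1758 m/s; transfer-apoherm v_a = √[μ(2/r₂ − 1/a_t)] = 1295 m/s.
Δv₂ = v_c2 − v_a = 462.8 m/s.
Total Δv = Δv₁ + Δv₂ = 1059 m/s = 1.059 km/s.

Δv_total ≈ 1.06 km/s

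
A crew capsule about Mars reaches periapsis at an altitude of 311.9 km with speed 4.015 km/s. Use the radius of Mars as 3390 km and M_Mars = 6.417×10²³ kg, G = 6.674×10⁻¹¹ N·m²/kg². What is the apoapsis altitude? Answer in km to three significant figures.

μ = GM = 6.674×10⁻¹¹ × 6.417×10²³ = 4.283×10¹³ m³/s².
r_p = 3390 + 311.9 = 3701.9 km = 3.702×10⁶ m.
Specific energy ε = v²/2 − μ/r = -3.509×10⁶ J/kg, so a = −μ/(2ε) = 6.103×10⁶ m.
The apsides satisfy r_p + r_a = 2a, so the apoapsis radius is 2a − r_p = 8.504×10⁶ m = 8503.6 km.
Apoapsis altitude = 8503.6 − 3390 = 5113.6 km.

apoapsis altitude ≈ 5110 km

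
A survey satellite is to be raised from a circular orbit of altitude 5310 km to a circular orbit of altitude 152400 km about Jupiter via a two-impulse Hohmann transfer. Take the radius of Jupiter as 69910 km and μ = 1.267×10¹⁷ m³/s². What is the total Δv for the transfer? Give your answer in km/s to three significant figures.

r₁ = 69910 + 5310 = 75220 km = 7.5220×10⁷ m.
r₂ = 69910 + 152400 = 222310 km = 2.2231×10⁸ m.
Transfer ellipse a_t = (r₁ + r₂)/2 = 1.488×10⁸ m.
At r₁: circular v_c1 = √(μ/r₁) = 41040 m/s; transfer-perijove v_p = √[μ(2/r₁ − 1/a_t)] = 50170 m/s.
Δv₁ = v_p − v_c1 = 9129 m/s.
At r₂: circular v_c2 = √(μ/r₂) = 23870 m/s; transfer-apojove v_a = √[μ(2/r₂ − 1/a_t)] = 16980 m/s.
Δv₂ = v_c2 − v_a = 6898 m/s.
Total Δv = Δv₁ + Δv₂ = 16030 m/s = 16.03 km/s.

Δv_total ≈ 16.0 km/s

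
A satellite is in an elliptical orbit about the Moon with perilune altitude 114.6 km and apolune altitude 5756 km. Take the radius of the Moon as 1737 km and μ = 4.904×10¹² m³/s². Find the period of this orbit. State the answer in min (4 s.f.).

r_p = 1737 + 114.6 = 1851.6 km = 1.8516×10⁶ m.
r_a = 1737 + 5756 = 7493.0 km = 7.4930×10⁶ m.
Semi-major axis a = (r_p + r_a)/2 = (1851.6 + 7493.0)/2 = 4672.3 km = 4.672×10⁶ m.
By Kepler's third law T = 2π√(a³/μ) = 2π × 4.561×10³ = 2.866×10⁴ s.
= 477.6 min.

T ≈ 477.6 min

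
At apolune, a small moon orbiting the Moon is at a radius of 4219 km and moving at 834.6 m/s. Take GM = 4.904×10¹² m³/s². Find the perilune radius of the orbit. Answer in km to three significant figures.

r_a = 4.219×10⁶ m.
Specific energy ε = v²/2 − μ/r = -8.141×10⁵ J/kg, so a = −μ/(2ε) = 3.012×10⁶ m.
The apsides satisfy r_p + r_a = 2a, so the perilune radius is 2a − r_a = 1.805×10⁶ m = 1805.0 km.

perilune radius ≈ 1800 km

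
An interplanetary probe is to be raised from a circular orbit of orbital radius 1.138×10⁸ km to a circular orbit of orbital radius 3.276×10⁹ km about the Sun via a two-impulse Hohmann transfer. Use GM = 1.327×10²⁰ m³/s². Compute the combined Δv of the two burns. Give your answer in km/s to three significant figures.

r₁ = 1.138×10⁸ km = 1.138×10¹¹ m.
r₂ = 3.276×10⁹ km = 3.276×10¹² m.
Transfer ellipse a_t = (r₁ + r₂)/2 = 1.695×10¹² m.
At r₁: circular v_c1 = √(μ/r₁) = 34150 m/s; transfer-perihelion v_p = √[μ(2/r₁ − 1/a_t)] = 47470 m/s.
Δv₁ = v_p − v_c1 = 13330 m/s.
At r₂: circular v_c2 = √(μ/r₂) = 6364 m/s; transfer-aphelion v_a = √[μ(2/r₂ − 1/a_t)] = 1649 m/s.
Δv₂ = v_c2 − v_a = 4715 m/s.
Total Δv = Δv₁ + Δv₂ = 18040 m/s = 18.04 km/s.

Δv_total ≈ 18.0 km/s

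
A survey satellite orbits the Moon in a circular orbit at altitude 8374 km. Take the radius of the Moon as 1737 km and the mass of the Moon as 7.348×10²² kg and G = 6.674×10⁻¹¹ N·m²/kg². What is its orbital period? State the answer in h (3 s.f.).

μ = GM = 6.674×10⁻¹¹ × 7.348×10²² = 4.904×10¹² m³/s².
r = 1737 + 8374 = 10111 km = 1.0111×10⁷ m.
Kepler's third law: T = 2π√(r³/μ) = 2π√((1.011×10⁷)³ / 4.904×10¹²).
r³/μ = 2.108×10⁸ s², so T = 2π × 1.452×10⁴ = 9.122×10⁴ s.
Converting: 9.122×10⁴ s ÷ 3600 = 25.34 h.

T ≈ 25.3 h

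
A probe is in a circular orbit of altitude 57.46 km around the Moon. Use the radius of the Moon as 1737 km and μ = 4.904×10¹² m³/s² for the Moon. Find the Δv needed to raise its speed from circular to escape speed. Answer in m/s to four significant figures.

Δv ≈ 684.8 m/s

r = 1737 + 57.46 = 1794.5 km = 1.7945×10⁶ m.
Circular speed v_c = √(μ/r) = 1653 m/s.
Escape speed v_esc = √(2μ/r) = √2 × v_c = 2338 m/s.
Δv = v_esc − v_c = 684.8 m/s.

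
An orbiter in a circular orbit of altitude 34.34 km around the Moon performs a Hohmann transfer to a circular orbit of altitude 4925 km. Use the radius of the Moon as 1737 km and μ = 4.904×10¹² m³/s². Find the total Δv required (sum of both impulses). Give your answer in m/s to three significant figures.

Δv_total ≈ 729 m/s

r₁ = 1737 + 34.34 = 1771.3 km = 1.7713×10⁶ m.
r₂ = 1737 + 4925 = 6662.0 km = 6.6620×10⁶ m.
Transfer ellipse a_t = (r₁ + r₂)/2 = 4.217×10⁶ m.
At r₁: circular v_c1 = √(μ/r₁) = 1664 m/s; transfer-perilune v_p = √[μ(2/r₁ − 1/a_t)] = 2091 m/s.
Δv₁ = v_p − v_c1 = 427.5 m/s.
At r₂: circular v_c2 = √(μ/r₂) = 858.0 m/s; transfer-apolune v_a = √[μ(2/r₂ − 1/a_t)] = 556.1 m/s.
Δv₂ = v_c2 − v_a = 301.9 m/s.
Total Δv = Δv₁ + Δv₂ = 729.4 m/s.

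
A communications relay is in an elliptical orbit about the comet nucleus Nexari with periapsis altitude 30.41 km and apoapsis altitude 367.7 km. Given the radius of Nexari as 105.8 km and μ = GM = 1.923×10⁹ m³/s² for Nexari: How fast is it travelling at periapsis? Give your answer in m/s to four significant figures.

r_p = 105.8 + 30.41 = 136.21 km = 1.3621×10⁵ m.
r_a = 105.8 + 367.7 = 473.50 km = 4.7350×10⁵ m.
Semi-major axis a = (r_p + r_a)/2 = 304.86 km = 3.049×10⁵ m.
Vis-viva: v² = μ(2/r − 1/a) = 1.923×10⁹ × (1.468×10⁻⁵ − 3.280×10⁻⁶) = 2.193×10⁴ m²/s².
v = 148.1 m/s.

v ≈ 148.1 m/s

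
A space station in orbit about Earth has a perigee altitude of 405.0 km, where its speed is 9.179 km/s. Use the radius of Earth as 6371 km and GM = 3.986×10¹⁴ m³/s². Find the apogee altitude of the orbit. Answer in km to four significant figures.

r_p = 6371 + 405.0 = 6776.0 km = 6.776×10⁶ m.
Specific energy ε = v²/2 − μ/r = -1.670×10⁷ J/kg, so a = −μ/(2ε) = 1.194×10⁷ m.
The apsides satisfy r_p + r_a = 2a, so the apogee radius is 2a − r_p = 1.709×10⁷ m = 17095 km.
Apogee altitude = 17095 − 6371 = 10724 km.

apogee altitude ≈ 10720 km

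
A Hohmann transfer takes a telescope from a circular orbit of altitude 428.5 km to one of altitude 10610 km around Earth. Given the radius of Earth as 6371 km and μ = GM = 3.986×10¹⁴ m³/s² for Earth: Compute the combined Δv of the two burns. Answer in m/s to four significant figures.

Δv_total ≈ 2675 m/s

r₁ = 6371 + 428.5 = 6799.5 km = 6.7995×10⁶ m.
r₂ = 6371 + 10610 = 16981 km = 1.6981×10⁷ m.
Transfer ellipse a_t = (r₁ + r₂)/2 = 1.189×10⁷ m.
At r₁: circular v_c1 = √(μ/r₁) = 7656 m/s; transfer-perigee v_p = √[μ(2/r₁ − 1/a_t)] = 9150 m/s.
Δv₁ = v_p − v_c1 = 1493 m/s.
At r₂: circular v_c2 = √(μ/r₂) = 4845 m/s; transfer-apogee v_a = √[μ(2/r₂ − 1/a_t)] = 3664 m/s.
Δv₂ = v_c2 − v_a = 1181 m/s.
Total Δv = Δv₁ + Δv₂ = 2675 m/s.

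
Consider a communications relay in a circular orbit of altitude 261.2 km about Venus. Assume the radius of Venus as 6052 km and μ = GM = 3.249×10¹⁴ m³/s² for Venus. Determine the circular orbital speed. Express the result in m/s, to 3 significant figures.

r = 6052 + 261.2 = 6313.2 km = 6.3132×10⁶ m.
For a circular orbit v = √(μ/r) = √(3.249×10¹⁴ / 6.313×10⁶) = √(5.146×10⁷) = 7174 m/s.

v ≈ 7170 m/s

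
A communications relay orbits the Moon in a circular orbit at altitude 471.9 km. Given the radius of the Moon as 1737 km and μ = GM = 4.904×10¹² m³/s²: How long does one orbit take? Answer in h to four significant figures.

T ≈ 2.587 h

r = 1737 + 471.9 = 2208.9 km = 2.2089×10⁶ m.
Kepler's third law: T = 2π√(r³/μ) = 2π√((2.209×10⁶)³ / 4.904×10¹²).
r³/μ = 2.198×10⁶ s², so T = 2π × 1.482×10³ = 9.315×10³ s.
Converting: 9.315×10³ s ÷ 3600 = 2.587 h.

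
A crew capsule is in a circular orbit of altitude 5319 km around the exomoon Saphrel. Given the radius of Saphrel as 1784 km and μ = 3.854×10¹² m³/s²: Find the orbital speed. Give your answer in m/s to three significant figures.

v ≈ 737 m/s

r = 1784 + 5319 = 7103.0 km = 7.1030×10⁶ m.
For a circular orbit v = √(μ/r) = √(3.854×10¹² / 7.103×10⁶) = √(5.426×10⁵) = 736.6 m/s.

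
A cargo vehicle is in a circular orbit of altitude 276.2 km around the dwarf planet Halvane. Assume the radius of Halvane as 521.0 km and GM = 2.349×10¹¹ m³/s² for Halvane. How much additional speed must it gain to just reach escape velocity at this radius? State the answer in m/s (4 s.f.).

Δv ≈ 224.8 m/s

r = 521.0 + 276.2 = 797.20 km = 7.9720×10⁵ m.
Circular speed v_c = √(μ/r) = 542.8 m/s.
Escape speed v_esc = √(2μ/r) = √2 × v_c = 767.7 m/s.
Δv = v_esc − v_c = 224.8 m/s.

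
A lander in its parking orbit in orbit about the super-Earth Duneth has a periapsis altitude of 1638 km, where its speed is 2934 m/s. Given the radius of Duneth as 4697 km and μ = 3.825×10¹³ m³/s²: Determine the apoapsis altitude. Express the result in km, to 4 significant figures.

r_p = 4697 + 1638 = 6335.0 km = 6.335×10⁶ m.
Specific energy ε = v²/2 − μ/r = -1.734×10⁶ J/kg, so a = −μ/(2ε) = 1.103×10⁷ m.
The apsides satisfy r_p + r_a = 2a, so the apoapsis radius is 2a − r_p = 1.573×10⁷ m = 15728 km.
Apoapsis altitude = 15728 − 4697 = 11031 km.

apoapsis altitude ≈ 11030 km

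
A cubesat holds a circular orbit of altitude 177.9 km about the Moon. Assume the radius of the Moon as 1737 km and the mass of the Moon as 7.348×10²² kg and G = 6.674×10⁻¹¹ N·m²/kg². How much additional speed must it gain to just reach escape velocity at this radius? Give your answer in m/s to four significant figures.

Δv ≈ 662.9 m/s

μ = GM = 6.674×10⁻¹¹ × 7.348×10²² = 4.904×10¹² m³/s².
r = 1737 + 177.9 = 1914.9 km = 1.9149×10⁶ m.
Circular speed v_c = √(μ/r) = 1600 m/s.
Escape speed v_esc = √(2μ/r) = √2 × v_c = 2263 m/s.
Δv = v_esc − v_c = 662.9 m/s.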